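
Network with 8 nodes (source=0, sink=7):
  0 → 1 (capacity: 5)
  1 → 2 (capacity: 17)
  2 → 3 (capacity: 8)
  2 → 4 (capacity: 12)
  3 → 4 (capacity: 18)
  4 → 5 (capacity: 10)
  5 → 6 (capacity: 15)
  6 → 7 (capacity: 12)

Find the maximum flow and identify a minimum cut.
Max flow = 5, Min cut edges: (0,1)

Maximum flow: 5
Minimum cut: (0,1)
Partition: S = [0], T = [1, 2, 3, 4, 5, 6, 7]

Max-flow min-cut theorem verified: both equal 5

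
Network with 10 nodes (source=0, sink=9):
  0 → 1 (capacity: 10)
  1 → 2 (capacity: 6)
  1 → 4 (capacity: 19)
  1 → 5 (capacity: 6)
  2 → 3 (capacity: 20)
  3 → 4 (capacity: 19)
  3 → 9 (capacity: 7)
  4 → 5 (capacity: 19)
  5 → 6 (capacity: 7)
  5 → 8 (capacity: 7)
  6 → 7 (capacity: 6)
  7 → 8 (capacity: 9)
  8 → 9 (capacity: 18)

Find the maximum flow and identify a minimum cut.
Max flow = 10, Min cut edges: (0,1)

Maximum flow: 10
Minimum cut: (0,1)
Partition: S = [0], T = [1, 2, 3, 4, 5, 6, 7, 8, 9]

Max-flow min-cut theorem verified: both equal 10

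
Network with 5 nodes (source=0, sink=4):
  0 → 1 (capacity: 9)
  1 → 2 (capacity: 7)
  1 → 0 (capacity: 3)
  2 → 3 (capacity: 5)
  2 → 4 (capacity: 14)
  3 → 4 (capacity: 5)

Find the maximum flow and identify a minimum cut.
Max flow = 7, Min cut edges: (1,2)

Maximum flow: 7
Minimum cut: (1,2)
Partition: S = [0, 1], T = [2, 3, 4]

Max-flow min-cut theorem verified: both equal 7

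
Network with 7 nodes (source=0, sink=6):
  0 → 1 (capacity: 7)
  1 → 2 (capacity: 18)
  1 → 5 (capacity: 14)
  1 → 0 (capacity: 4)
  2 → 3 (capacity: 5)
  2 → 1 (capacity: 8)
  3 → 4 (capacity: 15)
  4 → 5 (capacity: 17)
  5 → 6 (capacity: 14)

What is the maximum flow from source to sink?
Maximum flow = 7

Max flow: 7

Flow assignment:
  0 → 1: 7/7
  1 → 5: 7/14
  5 → 6: 7/14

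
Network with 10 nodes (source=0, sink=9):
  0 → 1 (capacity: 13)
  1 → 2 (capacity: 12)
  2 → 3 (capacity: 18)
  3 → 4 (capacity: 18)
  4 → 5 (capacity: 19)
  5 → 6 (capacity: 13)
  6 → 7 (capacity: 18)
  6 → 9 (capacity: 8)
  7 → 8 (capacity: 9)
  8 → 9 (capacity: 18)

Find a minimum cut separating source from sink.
Min cut value = 12, edges: (1,2)

Min cut value: 12
Partition: S = [0, 1], T = [2, 3, 4, 5, 6, 7, 8, 9]
Cut edges: (1,2)

By max-flow min-cut theorem, max flow = min cut = 12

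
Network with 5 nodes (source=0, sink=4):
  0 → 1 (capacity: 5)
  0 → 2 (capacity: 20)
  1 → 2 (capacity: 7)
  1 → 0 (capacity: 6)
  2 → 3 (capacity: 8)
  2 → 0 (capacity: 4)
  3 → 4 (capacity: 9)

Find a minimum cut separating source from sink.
Min cut value = 8, edges: (2,3)

Min cut value: 8
Partition: S = [0, 1, 2], T = [3, 4]
Cut edges: (2,3)

By max-flow min-cut theorem, max flow = min cut = 8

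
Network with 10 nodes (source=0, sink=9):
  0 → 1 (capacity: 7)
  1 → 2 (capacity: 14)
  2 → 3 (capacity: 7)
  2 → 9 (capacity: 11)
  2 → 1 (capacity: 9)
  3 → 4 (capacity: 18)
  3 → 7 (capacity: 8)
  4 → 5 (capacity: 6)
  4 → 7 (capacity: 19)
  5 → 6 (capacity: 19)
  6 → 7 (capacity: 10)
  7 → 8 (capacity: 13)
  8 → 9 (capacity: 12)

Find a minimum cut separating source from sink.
Min cut value = 7, edges: (0,1)

Min cut value: 7
Partition: S = [0], T = [1, 2, 3, 4, 5, 6, 7, 8, 9]
Cut edges: (0,1)

By max-flow min-cut theorem, max flow = min cut = 7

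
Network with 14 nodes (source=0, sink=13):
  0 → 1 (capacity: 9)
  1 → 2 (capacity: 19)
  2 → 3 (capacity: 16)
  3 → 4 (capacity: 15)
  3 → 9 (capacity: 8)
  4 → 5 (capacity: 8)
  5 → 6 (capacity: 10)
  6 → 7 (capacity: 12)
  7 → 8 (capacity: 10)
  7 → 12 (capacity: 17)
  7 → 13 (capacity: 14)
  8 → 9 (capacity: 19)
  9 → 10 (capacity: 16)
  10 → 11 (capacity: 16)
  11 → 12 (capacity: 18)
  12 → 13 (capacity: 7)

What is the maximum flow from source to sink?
Maximum flow = 9

Max flow: 9

Flow assignment:
  0 → 1: 9/9
  1 → 2: 9/19
  2 → 3: 9/16
  3 → 4: 8/15
  3 → 9: 1/8
  4 → 5: 8/8
  5 → 6: 8/10
  6 → 7: 8/12
  7 → 13: 8/14
  9 → 10: 1/16
  10 → 11: 1/16
  11 → 12: 1/18
  12 → 13: 1/7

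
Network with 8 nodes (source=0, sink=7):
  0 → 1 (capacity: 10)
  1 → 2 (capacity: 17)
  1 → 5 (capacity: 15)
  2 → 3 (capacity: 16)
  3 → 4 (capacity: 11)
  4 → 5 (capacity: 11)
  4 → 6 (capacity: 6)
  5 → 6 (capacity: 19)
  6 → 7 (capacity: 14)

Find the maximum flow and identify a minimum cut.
Max flow = 10, Min cut edges: (0,1)

Maximum flow: 10
Minimum cut: (0,1)
Partition: S = [0], T = [1, 2, 3, 4, 5, 6, 7]

Max-flow min-cut theorem verified: both equal 10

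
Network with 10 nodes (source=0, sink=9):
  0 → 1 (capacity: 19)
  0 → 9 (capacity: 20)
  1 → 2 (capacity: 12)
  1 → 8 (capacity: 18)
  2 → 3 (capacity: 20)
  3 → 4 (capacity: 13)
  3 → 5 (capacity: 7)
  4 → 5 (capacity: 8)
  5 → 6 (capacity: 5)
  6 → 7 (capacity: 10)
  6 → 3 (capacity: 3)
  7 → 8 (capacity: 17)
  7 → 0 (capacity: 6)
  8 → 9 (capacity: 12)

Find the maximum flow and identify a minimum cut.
Max flow = 32, Min cut edges: (0,9), (8,9)

Maximum flow: 32
Minimum cut: (0,9), (8,9)
Partition: S = [0, 1, 2, 3, 4, 5, 6, 7, 8], T = [9]

Max-flow min-cut theorem verified: both equal 32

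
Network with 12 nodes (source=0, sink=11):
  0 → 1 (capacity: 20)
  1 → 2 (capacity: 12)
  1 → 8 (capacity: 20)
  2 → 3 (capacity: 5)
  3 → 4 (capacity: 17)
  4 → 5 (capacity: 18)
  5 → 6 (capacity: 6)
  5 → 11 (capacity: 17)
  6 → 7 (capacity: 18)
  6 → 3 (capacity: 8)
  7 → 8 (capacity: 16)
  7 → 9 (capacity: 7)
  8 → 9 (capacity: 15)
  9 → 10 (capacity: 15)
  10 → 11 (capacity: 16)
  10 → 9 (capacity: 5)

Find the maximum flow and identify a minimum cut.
Max flow = 20, Min cut edges: (2,3), (9,10)

Maximum flow: 20
Minimum cut: (2,3), (9,10)
Partition: S = [0, 1, 2, 7, 8, 9], T = [3, 4, 5, 6, 10, 11]

Max-flow min-cut theorem verified: both equal 20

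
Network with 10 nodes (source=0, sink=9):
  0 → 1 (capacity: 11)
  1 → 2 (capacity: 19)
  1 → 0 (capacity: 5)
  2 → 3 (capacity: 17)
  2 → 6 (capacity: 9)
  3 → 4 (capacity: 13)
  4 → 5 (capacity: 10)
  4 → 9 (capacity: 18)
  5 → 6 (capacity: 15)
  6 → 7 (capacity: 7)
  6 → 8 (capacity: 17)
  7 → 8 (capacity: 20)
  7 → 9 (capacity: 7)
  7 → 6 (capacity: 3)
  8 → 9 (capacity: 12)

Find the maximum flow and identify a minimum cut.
Max flow = 11, Min cut edges: (0,1)

Maximum flow: 11
Minimum cut: (0,1)
Partition: S = [0], T = [1, 2, 3, 4, 5, 6, 7, 8, 9]

Max-flow min-cut theorem verified: both equal 11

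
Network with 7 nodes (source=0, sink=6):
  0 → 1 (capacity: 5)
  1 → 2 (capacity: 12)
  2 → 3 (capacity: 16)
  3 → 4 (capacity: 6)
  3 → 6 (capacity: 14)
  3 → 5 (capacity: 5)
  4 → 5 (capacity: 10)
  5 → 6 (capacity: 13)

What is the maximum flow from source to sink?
Maximum flow = 5

Max flow: 5

Flow assignment:
  0 → 1: 5/5
  1 → 2: 5/12
  2 → 3: 5/16
  3 → 6: 5/14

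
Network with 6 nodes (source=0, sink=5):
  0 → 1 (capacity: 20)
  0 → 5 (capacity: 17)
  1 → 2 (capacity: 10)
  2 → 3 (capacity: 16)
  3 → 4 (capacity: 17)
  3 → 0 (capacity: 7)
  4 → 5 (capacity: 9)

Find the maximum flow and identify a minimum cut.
Max flow = 26, Min cut edges: (0,5), (4,5)

Maximum flow: 26
Minimum cut: (0,5), (4,5)
Partition: S = [0, 1, 2, 3, 4], T = [5]

Max-flow min-cut theorem verified: both equal 26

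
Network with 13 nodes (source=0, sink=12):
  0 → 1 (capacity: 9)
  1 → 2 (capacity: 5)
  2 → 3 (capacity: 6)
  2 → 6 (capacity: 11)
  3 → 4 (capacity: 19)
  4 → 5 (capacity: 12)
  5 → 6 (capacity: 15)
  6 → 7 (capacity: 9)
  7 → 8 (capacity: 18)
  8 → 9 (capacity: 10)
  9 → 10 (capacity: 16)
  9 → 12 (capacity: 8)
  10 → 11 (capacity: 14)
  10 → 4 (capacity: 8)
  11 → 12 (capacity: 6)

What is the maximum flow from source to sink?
Maximum flow = 5

Max flow: 5

Flow assignment:
  0 → 1: 5/9
  1 → 2: 5/5
  2 → 6: 5/11
  6 → 7: 5/9
  7 → 8: 5/18
  8 → 9: 5/10
  9 → 12: 5/8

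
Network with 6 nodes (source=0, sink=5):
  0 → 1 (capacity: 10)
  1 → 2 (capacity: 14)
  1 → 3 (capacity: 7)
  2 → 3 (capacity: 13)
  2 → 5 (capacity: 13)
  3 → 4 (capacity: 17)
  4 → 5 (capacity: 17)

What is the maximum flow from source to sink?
Maximum flow = 10

Max flow: 10

Flow assignment:
  0 → 1: 10/10
  1 → 2: 10/14
  2 → 5: 10/13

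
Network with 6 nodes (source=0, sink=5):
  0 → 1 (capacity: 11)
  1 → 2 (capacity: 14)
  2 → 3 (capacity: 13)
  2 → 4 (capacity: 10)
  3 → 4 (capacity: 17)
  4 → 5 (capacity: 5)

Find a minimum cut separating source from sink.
Min cut value = 5, edges: (4,5)

Min cut value: 5
Partition: S = [0, 1, 2, 3, 4], T = [5]
Cut edges: (4,5)

By max-flow min-cut theorem, max flow = min cut = 5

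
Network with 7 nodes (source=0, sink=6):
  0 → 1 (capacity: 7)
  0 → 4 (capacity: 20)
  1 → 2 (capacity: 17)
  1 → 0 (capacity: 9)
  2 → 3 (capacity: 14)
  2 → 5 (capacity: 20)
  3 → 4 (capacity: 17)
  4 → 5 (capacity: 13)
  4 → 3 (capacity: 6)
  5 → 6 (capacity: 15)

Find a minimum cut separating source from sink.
Min cut value = 15, edges: (5,6)

Min cut value: 15
Partition: S = [0, 1, 2, 3, 4, 5], T = [6]
Cut edges: (5,6)

By max-flow min-cut theorem, max flow = min cut = 15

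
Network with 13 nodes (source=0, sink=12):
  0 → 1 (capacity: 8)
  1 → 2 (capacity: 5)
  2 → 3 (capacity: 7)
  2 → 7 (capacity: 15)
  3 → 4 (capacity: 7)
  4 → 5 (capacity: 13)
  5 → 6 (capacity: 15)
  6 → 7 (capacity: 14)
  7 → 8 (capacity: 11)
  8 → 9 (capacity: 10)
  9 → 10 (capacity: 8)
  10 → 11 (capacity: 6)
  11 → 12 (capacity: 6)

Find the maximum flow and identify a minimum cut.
Max flow = 5, Min cut edges: (1,2)

Maximum flow: 5
Minimum cut: (1,2)
Partition: S = [0, 1], T = [2, 3, 4, 5, 6, 7, 8, 9, 10, 11, 12]

Max-flow min-cut theorem verified: both equal 5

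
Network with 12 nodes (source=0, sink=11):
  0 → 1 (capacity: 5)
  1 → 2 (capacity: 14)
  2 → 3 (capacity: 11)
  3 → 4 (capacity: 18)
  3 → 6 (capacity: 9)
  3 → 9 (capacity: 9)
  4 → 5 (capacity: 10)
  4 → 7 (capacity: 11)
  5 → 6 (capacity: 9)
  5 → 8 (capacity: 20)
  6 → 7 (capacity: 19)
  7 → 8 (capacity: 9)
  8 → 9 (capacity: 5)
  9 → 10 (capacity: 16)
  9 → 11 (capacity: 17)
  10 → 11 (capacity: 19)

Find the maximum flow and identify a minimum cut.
Max flow = 5, Min cut edges: (0,1)

Maximum flow: 5
Minimum cut: (0,1)
Partition: S = [0], T = [1, 2, 3, 4, 5, 6, 7, 8, 9, 10, 11]

Max-flow min-cut theorem verified: both equal 5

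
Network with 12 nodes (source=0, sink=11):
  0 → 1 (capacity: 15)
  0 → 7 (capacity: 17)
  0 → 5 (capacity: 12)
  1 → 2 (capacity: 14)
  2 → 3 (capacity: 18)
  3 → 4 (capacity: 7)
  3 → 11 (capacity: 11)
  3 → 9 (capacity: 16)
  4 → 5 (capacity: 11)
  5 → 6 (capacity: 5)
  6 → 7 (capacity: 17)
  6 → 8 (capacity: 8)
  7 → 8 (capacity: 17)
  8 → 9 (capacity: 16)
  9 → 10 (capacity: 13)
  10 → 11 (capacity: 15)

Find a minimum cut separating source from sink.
Min cut value = 24, edges: (3,11), (9,10)

Min cut value: 24
Partition: S = [0, 1, 2, 3, 4, 5, 6, 7, 8, 9], T = [10, 11]
Cut edges: (3,11), (9,10)

By max-flow min-cut theorem, max flow = min cut = 24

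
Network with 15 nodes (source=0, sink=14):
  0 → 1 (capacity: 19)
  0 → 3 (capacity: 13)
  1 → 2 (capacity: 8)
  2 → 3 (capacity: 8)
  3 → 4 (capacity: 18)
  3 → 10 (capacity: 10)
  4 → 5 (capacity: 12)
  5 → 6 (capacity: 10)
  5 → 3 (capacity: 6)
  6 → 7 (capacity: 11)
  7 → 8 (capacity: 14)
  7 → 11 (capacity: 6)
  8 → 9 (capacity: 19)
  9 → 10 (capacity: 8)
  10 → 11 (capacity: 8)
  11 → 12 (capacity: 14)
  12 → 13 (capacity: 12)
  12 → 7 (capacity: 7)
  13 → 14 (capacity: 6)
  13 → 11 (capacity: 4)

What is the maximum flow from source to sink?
Maximum flow = 6

Max flow: 6

Flow assignment:
  0 → 1: 6/19
  1 → 2: 6/8
  2 → 3: 6/8
  3 → 4: 10/18
  4 → 5: 10/12
  5 → 6: 6/10
  5 → 3: 4/6
  6 → 7: 6/11
  7 → 11: 6/6
  11 → 12: 6/14
  12 → 13: 6/12
  13 → 14: 6/6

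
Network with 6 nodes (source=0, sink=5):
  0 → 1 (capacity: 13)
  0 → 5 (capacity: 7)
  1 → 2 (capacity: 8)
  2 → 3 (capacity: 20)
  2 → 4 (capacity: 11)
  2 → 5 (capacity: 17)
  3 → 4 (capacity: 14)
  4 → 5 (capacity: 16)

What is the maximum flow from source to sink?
Maximum flow = 15

Max flow: 15

Flow assignment:
  0 → 1: 8/13
  0 → 5: 7/7
  1 → 2: 8/8
  2 → 5: 8/17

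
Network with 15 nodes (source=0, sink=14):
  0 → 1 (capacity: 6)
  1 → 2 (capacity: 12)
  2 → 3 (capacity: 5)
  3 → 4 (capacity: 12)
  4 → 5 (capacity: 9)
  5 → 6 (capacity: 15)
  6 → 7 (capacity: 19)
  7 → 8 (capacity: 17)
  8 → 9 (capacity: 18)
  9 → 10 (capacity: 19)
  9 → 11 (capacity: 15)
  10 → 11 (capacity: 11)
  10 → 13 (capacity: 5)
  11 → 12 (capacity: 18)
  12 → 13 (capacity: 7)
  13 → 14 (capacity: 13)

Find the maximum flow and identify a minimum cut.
Max flow = 5, Min cut edges: (2,3)

Maximum flow: 5
Minimum cut: (2,3)
Partition: S = [0, 1, 2], T = [3, 4, 5, 6, 7, 8, 9, 10, 11, 12, 13, 14]

Max-flow min-cut theorem verified: both equal 5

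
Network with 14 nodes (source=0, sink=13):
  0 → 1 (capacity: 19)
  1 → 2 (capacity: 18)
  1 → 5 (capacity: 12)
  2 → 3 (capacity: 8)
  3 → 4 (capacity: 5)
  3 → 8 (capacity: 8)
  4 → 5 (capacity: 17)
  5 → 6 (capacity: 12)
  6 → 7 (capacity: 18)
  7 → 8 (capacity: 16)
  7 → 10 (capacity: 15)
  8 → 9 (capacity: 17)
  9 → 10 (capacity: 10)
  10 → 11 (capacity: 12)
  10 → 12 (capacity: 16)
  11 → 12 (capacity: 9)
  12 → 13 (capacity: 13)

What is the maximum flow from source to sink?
Maximum flow = 13

Max flow: 13

Flow assignment:
  0 → 1: 13/19
  1 → 2: 7/18
  1 → 5: 6/12
  2 → 3: 7/8
  3 → 8: 7/8
  5 → 6: 6/12
  6 → 7: 6/18
  7 → 10: 6/15
  8 → 9: 7/17
  9 → 10: 7/10
  10 → 12: 13/16
  12 → 13: 13/13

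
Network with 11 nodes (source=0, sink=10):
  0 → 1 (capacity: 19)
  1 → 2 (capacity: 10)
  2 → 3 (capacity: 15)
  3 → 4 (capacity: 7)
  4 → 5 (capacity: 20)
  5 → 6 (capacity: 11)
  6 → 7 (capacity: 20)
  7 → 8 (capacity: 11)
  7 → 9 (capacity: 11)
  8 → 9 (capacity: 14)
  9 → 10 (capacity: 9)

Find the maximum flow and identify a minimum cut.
Max flow = 7, Min cut edges: (3,4)

Maximum flow: 7
Minimum cut: (3,4)
Partition: S = [0, 1, 2, 3], T = [4, 5, 6, 7, 8, 9, 10]

Max-flow min-cut theorem verified: both equal 7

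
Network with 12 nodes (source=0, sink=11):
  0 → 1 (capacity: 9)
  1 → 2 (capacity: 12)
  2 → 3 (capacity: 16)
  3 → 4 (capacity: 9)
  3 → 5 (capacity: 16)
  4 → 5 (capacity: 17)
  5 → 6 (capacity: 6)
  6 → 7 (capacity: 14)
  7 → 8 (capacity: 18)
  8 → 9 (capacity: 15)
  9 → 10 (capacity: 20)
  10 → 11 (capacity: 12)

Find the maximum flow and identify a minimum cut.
Max flow = 6, Min cut edges: (5,6)

Maximum flow: 6
Minimum cut: (5,6)
Partition: S = [0, 1, 2, 3, 4, 5], T = [6, 7, 8, 9, 10, 11]

Max-flow min-cut theorem verified: both equal 6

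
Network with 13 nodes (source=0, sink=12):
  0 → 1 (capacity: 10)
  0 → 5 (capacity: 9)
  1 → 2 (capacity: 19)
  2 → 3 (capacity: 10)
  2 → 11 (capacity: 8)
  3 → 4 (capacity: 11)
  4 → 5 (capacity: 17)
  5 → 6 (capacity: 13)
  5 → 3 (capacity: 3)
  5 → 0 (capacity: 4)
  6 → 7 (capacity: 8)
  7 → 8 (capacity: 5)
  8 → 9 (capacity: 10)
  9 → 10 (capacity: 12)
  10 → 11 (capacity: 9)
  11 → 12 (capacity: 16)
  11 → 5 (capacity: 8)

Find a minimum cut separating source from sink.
Min cut value = 13, edges: (2,11), (7,8)

Min cut value: 13
Partition: S = [0, 1, 2, 3, 4, 5, 6, 7], T = [8, 9, 10, 11, 12]
Cut edges: (2,11), (7,8)

By max-flow min-cut theorem, max flow = min cut = 13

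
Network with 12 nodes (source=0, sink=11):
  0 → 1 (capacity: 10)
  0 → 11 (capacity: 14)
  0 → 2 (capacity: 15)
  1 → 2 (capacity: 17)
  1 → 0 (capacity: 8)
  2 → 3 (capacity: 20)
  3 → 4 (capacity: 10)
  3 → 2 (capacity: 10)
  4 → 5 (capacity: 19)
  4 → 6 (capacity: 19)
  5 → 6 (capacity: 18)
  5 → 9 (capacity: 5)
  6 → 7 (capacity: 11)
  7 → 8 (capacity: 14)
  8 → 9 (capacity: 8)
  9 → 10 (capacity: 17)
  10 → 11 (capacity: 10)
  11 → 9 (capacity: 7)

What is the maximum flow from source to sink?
Maximum flow = 24

Max flow: 24

Flow assignment:
  0 → 11: 14/14
  0 → 2: 10/15
  2 → 3: 10/20
  3 → 4: 10/10
  4 → 5: 10/19
  5 → 6: 5/18
  5 → 9: 5/5
  6 → 7: 5/11
  7 → 8: 5/14
  8 → 9: 5/8
  9 → 10: 10/17
  10 → 11: 10/10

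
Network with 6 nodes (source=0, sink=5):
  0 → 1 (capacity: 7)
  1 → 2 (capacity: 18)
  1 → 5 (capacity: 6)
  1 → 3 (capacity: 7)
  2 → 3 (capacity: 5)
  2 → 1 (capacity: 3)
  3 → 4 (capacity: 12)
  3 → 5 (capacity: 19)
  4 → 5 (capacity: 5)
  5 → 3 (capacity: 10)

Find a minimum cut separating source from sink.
Min cut value = 7, edges: (0,1)

Min cut value: 7
Partition: S = [0], T = [1, 2, 3, 4, 5]
Cut edges: (0,1)

By max-flow min-cut theorem, max flow = min cut = 7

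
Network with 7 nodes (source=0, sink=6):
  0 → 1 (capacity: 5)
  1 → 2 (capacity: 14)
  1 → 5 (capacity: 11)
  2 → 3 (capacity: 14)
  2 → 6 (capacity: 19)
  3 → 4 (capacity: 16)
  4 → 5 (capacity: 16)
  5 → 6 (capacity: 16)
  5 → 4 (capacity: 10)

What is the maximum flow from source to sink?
Maximum flow = 5

Max flow: 5

Flow assignment:
  0 → 1: 5/5
  1 → 2: 5/14
  2 → 6: 5/19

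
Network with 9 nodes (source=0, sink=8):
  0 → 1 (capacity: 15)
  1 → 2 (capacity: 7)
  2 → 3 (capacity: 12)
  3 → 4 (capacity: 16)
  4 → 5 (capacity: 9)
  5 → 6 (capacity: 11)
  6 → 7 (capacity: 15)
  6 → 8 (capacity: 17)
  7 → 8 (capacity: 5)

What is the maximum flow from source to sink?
Maximum flow = 7

Max flow: 7

Flow assignment:
  0 → 1: 7/15
  1 → 2: 7/7
  2 → 3: 7/12
  3 → 4: 7/16
  4 → 5: 7/9
  5 → 6: 7/11
  6 → 8: 7/17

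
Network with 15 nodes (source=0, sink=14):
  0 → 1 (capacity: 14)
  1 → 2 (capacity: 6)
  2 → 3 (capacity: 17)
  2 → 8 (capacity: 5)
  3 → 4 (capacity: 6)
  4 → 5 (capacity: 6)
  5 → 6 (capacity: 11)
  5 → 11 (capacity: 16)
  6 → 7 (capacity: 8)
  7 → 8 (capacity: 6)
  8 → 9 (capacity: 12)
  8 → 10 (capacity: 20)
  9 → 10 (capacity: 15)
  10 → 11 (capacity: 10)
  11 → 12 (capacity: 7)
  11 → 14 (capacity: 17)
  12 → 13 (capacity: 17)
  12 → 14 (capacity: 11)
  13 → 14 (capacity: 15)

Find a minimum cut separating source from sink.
Min cut value = 6, edges: (1,2)

Min cut value: 6
Partition: S = [0, 1], T = [2, 3, 4, 5, 6, 7, 8, 9, 10, 11, 12, 13, 14]
Cut edges: (1,2)

By max-flow min-cut theorem, max flow = min cut = 6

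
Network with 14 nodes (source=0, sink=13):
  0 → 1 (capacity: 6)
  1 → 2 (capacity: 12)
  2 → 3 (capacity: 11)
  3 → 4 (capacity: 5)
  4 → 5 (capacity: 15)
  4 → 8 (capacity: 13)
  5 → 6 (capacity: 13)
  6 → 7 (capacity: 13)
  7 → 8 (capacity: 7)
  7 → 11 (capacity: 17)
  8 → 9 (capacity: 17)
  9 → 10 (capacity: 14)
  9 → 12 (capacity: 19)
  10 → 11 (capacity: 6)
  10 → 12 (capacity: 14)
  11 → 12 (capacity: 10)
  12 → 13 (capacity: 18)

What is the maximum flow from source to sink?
Maximum flow = 5

Max flow: 5

Flow assignment:
  0 → 1: 5/6
  1 → 2: 5/12
  2 → 3: 5/11
  3 → 4: 5/5
  4 → 8: 5/13
  8 → 9: 5/17
  9 → 12: 5/19
  12 → 13: 5/18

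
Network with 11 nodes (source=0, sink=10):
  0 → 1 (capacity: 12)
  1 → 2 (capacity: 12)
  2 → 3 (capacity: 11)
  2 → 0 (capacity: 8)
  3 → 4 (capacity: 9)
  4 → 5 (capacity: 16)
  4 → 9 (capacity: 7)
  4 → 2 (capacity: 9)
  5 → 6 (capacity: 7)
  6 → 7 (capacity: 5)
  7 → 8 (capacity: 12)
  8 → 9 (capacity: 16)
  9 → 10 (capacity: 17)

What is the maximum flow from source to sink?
Maximum flow = 9

Max flow: 9

Flow assignment:
  0 → 1: 11/12
  1 → 2: 11/12
  2 → 3: 9/11
  2 → 0: 2/8
  3 → 4: 9/9
  4 → 5: 2/16
  4 → 9: 7/7
  5 → 6: 2/7
  6 → 7: 2/5
  7 → 8: 2/12
  8 → 9: 2/16
  9 → 10: 9/17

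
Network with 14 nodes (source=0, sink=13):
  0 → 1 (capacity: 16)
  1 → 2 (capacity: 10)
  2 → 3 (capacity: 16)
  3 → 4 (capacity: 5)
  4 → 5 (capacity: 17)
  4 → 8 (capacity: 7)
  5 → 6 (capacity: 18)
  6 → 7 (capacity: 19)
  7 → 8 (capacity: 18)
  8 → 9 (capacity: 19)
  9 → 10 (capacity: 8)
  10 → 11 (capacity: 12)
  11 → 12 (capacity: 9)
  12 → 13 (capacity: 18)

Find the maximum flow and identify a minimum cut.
Max flow = 5, Min cut edges: (3,4)

Maximum flow: 5
Minimum cut: (3,4)
Partition: S = [0, 1, 2, 3], T = [4, 5, 6, 7, 8, 9, 10, 11, 12, 13]

Max-flow min-cut theorem verified: both equal 5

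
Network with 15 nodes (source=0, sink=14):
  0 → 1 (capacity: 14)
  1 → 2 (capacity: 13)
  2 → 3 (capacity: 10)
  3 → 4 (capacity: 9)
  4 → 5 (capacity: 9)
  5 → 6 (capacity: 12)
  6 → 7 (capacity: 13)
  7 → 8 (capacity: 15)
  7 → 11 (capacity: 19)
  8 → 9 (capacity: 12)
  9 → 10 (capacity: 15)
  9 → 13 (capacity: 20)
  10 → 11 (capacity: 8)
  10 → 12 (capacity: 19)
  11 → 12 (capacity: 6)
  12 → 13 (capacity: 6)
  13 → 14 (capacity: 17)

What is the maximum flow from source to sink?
Maximum flow = 9

Max flow: 9

Flow assignment:
  0 → 1: 9/14
  1 → 2: 9/13
  2 → 3: 9/10
  3 → 4: 9/9
  4 → 5: 9/9
  5 → 6: 9/12
  6 → 7: 9/13
  7 → 8: 9/15
  8 → 9: 9/12
  9 → 13: 9/20
  13 → 14: 9/17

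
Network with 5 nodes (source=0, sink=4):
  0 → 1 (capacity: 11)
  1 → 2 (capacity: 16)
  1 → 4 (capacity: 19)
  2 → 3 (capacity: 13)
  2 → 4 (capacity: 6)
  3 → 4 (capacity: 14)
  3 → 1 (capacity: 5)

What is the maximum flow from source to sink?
Maximum flow = 11

Max flow: 11

Flow assignment:
  0 → 1: 11/11
  1 → 4: 11/19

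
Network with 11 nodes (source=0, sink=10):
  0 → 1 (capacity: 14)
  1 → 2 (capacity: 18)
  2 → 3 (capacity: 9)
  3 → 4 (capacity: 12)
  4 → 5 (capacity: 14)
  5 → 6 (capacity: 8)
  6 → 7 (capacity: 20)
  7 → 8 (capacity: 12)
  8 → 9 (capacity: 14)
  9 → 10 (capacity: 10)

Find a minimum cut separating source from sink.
Min cut value = 8, edges: (5,6)

Min cut value: 8
Partition: S = [0, 1, 2, 3, 4, 5], T = [6, 7, 8, 9, 10]
Cut edges: (5,6)

By max-flow min-cut theorem, max flow = min cut = 8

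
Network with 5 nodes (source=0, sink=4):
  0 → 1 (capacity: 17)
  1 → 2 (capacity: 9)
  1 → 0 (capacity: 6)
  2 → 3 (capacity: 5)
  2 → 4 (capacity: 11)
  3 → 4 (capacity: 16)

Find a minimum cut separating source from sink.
Min cut value = 9, edges: (1,2)

Min cut value: 9
Partition: S = [0, 1], T = [2, 3, 4]
Cut edges: (1,2)

By max-flow min-cut theorem, max flow = min cut = 9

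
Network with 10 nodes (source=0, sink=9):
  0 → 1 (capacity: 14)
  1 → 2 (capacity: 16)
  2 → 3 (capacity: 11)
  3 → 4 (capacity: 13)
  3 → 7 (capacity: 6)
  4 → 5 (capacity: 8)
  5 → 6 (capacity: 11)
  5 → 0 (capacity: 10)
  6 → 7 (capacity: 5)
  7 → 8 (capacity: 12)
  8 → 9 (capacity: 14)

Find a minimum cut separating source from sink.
Min cut value = 11, edges: (3,7), (6,7)

Min cut value: 11
Partition: S = [0, 1, 2, 3, 4, 5, 6], T = [7, 8, 9]
Cut edges: (3,7), (6,7)

By max-flow min-cut theorem, max flow = min cut = 11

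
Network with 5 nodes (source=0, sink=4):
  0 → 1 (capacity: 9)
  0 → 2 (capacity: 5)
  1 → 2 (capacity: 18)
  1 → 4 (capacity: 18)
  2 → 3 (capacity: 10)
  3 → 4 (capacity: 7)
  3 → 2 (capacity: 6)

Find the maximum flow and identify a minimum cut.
Max flow = 14, Min cut edges: (0,1), (0,2)

Maximum flow: 14
Minimum cut: (0,1), (0,2)
Partition: S = [0], T = [1, 2, 3, 4]

Max-flow min-cut theorem verified: both equal 14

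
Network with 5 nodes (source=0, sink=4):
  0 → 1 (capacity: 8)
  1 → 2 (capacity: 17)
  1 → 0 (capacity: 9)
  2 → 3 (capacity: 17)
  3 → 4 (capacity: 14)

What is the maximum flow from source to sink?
Maximum flow = 8

Max flow: 8

Flow assignment:
  0 → 1: 8/8
  1 → 2: 8/17
  2 → 3: 8/17
  3 → 4: 8/14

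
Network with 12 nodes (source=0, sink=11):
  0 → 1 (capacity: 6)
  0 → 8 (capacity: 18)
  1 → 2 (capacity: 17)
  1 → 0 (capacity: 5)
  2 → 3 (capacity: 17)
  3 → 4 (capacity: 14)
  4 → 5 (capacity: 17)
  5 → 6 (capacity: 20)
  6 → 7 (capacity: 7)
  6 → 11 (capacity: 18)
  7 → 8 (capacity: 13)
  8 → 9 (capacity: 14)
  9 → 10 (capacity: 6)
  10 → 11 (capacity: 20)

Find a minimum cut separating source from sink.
Min cut value = 12, edges: (0,1), (9,10)

Min cut value: 12
Partition: S = [0, 7, 8, 9], T = [1, 2, 3, 4, 5, 6, 10, 11]
Cut edges: (0,1), (9,10)

By max-flow min-cut theorem, max flow = min cut = 12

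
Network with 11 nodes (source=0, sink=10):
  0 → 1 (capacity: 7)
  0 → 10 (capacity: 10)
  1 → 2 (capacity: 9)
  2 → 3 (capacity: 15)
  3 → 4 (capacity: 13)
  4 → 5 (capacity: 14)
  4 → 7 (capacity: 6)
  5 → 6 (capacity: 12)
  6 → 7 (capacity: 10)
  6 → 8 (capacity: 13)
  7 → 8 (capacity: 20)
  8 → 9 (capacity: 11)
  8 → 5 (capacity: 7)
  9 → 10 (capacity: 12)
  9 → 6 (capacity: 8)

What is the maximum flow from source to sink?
Maximum flow = 17

Max flow: 17

Flow assignment:
  0 → 1: 7/7
  0 → 10: 10/10
  1 → 2: 7/9
  2 → 3: 7/15
  3 → 4: 7/13
  4 → 5: 1/14
  4 → 7: 6/6
  5 → 6: 1/12
  6 → 8: 1/13
  7 → 8: 6/20
  8 → 9: 7/11
  9 → 10: 7/12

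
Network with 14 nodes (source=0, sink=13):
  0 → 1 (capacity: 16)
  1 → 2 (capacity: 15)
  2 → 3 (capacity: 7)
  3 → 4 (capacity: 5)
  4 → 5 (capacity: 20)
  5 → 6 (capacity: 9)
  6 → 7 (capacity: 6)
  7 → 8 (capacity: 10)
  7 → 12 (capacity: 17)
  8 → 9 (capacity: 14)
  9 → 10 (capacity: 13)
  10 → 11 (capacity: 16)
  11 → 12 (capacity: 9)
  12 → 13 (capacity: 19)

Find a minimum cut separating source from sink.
Min cut value = 5, edges: (3,4)

Min cut value: 5
Partition: S = [0, 1, 2, 3], T = [4, 5, 6, 7, 8, 9, 10, 11, 12, 13]
Cut edges: (3,4)

By max-flow min-cut theorem, max flow = min cut = 5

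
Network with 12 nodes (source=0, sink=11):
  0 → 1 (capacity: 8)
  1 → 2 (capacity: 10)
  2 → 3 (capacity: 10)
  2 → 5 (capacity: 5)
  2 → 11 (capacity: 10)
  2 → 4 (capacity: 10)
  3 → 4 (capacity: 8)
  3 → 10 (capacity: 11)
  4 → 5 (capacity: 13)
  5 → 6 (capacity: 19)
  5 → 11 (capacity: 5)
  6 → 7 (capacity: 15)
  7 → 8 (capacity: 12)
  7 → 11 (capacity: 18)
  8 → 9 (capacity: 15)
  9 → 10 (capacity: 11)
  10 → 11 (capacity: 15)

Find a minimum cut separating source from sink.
Min cut value = 8, edges: (0,1)

Min cut value: 8
Partition: S = [0], T = [1, 2, 3, 4, 5, 6, 7, 8, 9, 10, 11]
Cut edges: (0,1)

By max-flow min-cut theorem, max flow = min cut = 8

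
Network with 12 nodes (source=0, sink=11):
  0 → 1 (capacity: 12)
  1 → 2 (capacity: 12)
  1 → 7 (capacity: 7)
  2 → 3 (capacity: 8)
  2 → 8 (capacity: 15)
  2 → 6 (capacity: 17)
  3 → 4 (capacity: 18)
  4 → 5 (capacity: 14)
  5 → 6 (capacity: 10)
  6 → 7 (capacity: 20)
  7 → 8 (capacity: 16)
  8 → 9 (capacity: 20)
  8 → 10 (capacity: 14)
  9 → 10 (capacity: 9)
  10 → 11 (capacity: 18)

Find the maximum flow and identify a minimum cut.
Max flow = 12, Min cut edges: (0,1)

Maximum flow: 12
Minimum cut: (0,1)
Partition: S = [0], T = [1, 2, 3, 4, 5, 6, 7, 8, 9, 10, 11]

Max-flow min-cut theorem verified: both equal 12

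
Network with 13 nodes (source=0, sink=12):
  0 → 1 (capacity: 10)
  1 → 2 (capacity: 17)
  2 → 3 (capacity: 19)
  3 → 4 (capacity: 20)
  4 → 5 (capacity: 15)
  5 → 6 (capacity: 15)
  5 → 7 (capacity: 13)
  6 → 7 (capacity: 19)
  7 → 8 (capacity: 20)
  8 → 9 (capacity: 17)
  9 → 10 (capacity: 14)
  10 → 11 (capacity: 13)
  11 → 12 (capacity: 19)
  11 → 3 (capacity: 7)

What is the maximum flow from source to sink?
Maximum flow = 10

Max flow: 10

Flow assignment:
  0 → 1: 10/10
  1 → 2: 10/17
  2 → 3: 10/19
  3 → 4: 10/20
  4 → 5: 10/15
  5 → 7: 10/13
  7 → 8: 10/20
  8 → 9: 10/17
  9 → 10: 10/14
  10 → 11: 10/13
  11 → 12: 10/19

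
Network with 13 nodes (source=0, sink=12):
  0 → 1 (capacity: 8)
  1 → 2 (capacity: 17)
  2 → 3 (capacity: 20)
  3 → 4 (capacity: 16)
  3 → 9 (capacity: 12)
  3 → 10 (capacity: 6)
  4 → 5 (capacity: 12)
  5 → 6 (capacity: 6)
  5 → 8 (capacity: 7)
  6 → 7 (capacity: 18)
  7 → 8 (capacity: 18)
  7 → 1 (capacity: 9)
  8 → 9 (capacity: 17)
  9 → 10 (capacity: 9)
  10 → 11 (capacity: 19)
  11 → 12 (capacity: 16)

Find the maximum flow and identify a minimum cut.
Max flow = 8, Min cut edges: (0,1)

Maximum flow: 8
Minimum cut: (0,1)
Partition: S = [0], T = [1, 2, 3, 4, 5, 6, 7, 8, 9, 10, 11, 12]

Max-flow min-cut theorem verified: both equal 8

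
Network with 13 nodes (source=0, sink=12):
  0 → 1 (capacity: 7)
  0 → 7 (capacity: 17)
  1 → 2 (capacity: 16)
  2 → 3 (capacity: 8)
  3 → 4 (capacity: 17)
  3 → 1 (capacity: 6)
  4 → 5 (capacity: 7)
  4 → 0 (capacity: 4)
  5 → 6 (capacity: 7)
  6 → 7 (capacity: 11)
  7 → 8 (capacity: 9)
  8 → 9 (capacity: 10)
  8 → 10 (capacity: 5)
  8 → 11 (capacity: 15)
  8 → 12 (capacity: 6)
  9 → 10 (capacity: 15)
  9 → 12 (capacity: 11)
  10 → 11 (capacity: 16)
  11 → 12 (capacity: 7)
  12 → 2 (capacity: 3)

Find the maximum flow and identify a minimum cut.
Max flow = 9, Min cut edges: (7,8)

Maximum flow: 9
Minimum cut: (7,8)
Partition: S = [0, 1, 2, 3, 4, 5, 6, 7], T = [8, 9, 10, 11, 12]

Max-flow min-cut theorem verified: both equal 9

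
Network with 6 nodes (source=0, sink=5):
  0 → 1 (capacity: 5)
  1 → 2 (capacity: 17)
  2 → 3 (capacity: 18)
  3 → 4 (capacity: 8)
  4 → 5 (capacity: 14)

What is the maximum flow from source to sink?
Maximum flow = 5

Max flow: 5

Flow assignment:
  0 → 1: 5/5
  1 → 2: 5/17
  2 → 3: 5/18
  3 → 4: 5/8
  4 → 5: 5/14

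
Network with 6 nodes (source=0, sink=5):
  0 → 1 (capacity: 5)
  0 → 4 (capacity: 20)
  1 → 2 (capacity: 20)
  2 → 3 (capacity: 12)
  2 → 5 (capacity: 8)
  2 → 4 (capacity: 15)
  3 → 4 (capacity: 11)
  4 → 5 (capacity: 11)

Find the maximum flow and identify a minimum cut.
Max flow = 16, Min cut edges: (0,1), (4,5)

Maximum flow: 16
Minimum cut: (0,1), (4,5)
Partition: S = [0, 3, 4], T = [1, 2, 5]

Max-flow min-cut theorem verified: both equal 16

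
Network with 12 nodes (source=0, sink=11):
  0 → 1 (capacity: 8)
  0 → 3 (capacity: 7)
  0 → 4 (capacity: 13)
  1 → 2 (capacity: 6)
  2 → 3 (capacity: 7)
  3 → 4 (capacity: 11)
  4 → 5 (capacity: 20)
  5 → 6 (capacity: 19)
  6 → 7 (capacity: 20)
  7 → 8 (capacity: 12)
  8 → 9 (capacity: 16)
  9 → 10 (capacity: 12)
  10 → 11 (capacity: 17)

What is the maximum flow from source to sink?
Maximum flow = 12

Max flow: 12

Flow assignment:
  0 → 1: 6/8
  0 → 3: 5/7
  0 → 4: 1/13
  1 → 2: 6/6
  2 → 3: 6/7
  3 → 4: 11/11
  4 → 5: 12/20
  5 → 6: 12/19
  6 → 7: 12/20
  7 → 8: 12/12
  8 → 9: 12/16
  9 → 10: 12/12
  10 → 11: 12/17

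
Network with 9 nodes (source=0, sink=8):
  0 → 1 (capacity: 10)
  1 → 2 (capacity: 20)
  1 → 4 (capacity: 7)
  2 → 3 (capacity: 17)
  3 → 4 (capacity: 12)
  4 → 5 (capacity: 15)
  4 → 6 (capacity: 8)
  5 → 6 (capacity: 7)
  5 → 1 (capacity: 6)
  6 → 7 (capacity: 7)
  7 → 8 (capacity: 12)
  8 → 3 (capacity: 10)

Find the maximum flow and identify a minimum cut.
Max flow = 7, Min cut edges: (6,7)

Maximum flow: 7
Minimum cut: (6,7)
Partition: S = [0, 1, 2, 3, 4, 5, 6], T = [7, 8]

Max-flow min-cut theorem verified: both equal 7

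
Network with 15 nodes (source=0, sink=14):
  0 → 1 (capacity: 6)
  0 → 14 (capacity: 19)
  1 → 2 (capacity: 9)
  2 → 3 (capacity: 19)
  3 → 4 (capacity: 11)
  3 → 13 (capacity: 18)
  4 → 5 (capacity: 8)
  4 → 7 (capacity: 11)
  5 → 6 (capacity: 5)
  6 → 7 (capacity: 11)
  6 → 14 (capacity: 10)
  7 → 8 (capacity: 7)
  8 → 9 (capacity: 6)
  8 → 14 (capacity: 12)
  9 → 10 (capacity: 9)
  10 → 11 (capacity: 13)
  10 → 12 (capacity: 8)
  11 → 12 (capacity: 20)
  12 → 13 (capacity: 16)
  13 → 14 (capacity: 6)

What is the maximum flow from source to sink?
Maximum flow = 25

Max flow: 25

Flow assignment:
  0 → 1: 6/6
  0 → 14: 19/19
  1 → 2: 6/9
  2 → 3: 6/19
  3 → 13: 6/18
  13 → 14: 6/6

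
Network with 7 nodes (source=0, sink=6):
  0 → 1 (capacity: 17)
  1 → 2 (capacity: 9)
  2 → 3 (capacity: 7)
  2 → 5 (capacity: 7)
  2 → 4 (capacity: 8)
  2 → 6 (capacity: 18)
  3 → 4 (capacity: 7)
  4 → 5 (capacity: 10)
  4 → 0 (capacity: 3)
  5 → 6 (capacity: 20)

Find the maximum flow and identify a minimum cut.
Max flow = 9, Min cut edges: (1,2)

Maximum flow: 9
Minimum cut: (1,2)
Partition: S = [0, 1], T = [2, 3, 4, 5, 6]

Max-flow min-cut theorem verified: both equal 9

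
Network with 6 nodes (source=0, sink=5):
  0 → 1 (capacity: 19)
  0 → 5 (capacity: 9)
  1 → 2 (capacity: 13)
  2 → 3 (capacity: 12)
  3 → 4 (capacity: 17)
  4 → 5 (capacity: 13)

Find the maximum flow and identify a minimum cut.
Max flow = 21, Min cut edges: (0,5), (2,3)

Maximum flow: 21
Minimum cut: (0,5), (2,3)
Partition: S = [0, 1, 2], T = [3, 4, 5]

Max-flow min-cut theorem verified: both equal 21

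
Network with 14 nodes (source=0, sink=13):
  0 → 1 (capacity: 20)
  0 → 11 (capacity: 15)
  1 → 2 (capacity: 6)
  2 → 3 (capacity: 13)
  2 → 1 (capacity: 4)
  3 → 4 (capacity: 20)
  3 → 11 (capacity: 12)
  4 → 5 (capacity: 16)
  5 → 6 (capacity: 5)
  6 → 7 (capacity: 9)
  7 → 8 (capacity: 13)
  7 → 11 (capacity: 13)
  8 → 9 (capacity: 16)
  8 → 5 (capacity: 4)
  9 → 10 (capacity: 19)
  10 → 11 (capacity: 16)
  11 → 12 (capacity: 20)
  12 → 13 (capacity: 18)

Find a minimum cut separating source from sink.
Min cut value = 18, edges: (12,13)

Min cut value: 18
Partition: S = [0, 1, 2, 3, 4, 5, 6, 7, 8, 9, 10, 11, 12], T = [13]
Cut edges: (12,13)

By max-flow min-cut theorem, max flow = min cut = 18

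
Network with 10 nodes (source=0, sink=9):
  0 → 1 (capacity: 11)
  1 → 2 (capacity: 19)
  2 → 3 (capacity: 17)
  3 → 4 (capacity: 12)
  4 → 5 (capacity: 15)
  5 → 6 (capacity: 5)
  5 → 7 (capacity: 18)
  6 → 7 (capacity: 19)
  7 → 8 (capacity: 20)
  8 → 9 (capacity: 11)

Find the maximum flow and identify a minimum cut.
Max flow = 11, Min cut edges: (8,9)

Maximum flow: 11
Minimum cut: (8,9)
Partition: S = [0, 1, 2, 3, 4, 5, 6, 7, 8], T = [9]

Max-flow min-cut theorem verified: both equal 11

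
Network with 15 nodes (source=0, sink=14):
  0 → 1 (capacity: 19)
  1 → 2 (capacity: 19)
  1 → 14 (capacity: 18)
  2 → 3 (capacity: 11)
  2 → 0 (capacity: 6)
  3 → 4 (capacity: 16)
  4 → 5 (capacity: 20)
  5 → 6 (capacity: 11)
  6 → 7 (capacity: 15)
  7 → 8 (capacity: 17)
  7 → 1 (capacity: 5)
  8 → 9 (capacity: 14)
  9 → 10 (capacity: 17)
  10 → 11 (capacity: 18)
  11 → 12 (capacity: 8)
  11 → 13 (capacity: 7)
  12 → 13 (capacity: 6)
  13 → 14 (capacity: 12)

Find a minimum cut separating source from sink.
Min cut value = 19, edges: (0,1)

Min cut value: 19
Partition: S = [0], T = [1, 2, 3, 4, 5, 6, 7, 8, 9, 10, 11, 12, 13, 14]
Cut edges: (0,1)

By max-flow min-cut theorem, max flow = min cut = 19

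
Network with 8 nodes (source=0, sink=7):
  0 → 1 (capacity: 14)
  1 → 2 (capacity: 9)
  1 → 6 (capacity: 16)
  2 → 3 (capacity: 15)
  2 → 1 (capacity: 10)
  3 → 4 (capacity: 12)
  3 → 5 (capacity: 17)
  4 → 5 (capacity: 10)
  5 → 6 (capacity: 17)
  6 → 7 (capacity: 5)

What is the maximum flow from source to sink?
Maximum flow = 5

Max flow: 5

Flow assignment:
  0 → 1: 5/14
  1 → 6: 5/16
  6 → 7: 5/5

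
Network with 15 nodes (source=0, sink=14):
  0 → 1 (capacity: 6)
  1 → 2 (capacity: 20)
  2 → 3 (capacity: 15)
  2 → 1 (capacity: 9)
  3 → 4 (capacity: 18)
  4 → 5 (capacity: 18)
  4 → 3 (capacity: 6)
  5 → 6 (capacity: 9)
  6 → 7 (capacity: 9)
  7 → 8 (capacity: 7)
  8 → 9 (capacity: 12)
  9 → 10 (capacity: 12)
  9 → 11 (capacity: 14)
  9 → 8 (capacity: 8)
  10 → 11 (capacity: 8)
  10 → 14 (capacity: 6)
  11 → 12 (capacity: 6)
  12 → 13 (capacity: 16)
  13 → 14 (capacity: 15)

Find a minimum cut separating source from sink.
Min cut value = 6, edges: (0,1)

Min cut value: 6
Partition: S = [0], T = [1, 2, 3, 4, 5, 6, 7, 8, 9, 10, 11, 12, 13, 14]
Cut edges: (0,1)

By max-flow min-cut theorem, max flow = min cut = 6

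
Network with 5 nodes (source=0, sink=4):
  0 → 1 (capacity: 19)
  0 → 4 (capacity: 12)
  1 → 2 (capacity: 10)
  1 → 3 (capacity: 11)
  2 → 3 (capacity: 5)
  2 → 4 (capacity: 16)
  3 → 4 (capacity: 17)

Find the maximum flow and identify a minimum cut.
Max flow = 31, Min cut edges: (0,1), (0,4)

Maximum flow: 31
Minimum cut: (0,1), (0,4)
Partition: S = [0], T = [1, 2, 3, 4]

Max-flow min-cut theorem verified: both equal 31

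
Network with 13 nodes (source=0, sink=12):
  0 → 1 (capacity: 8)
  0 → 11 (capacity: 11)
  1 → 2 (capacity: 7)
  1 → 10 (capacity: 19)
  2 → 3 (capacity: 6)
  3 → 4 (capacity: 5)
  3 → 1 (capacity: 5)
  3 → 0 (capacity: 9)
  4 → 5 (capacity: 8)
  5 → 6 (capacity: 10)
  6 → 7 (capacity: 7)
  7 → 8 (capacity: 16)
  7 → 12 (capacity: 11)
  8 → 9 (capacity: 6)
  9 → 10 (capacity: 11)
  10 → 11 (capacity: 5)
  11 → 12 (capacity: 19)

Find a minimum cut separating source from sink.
Min cut value = 19, edges: (0,1), (0,11)

Min cut value: 19
Partition: S = [0], T = [1, 2, 3, 4, 5, 6, 7, 8, 9, 10, 11, 12]
Cut edges: (0,1), (0,11)

By max-flow min-cut theorem, max flow = min cut = 19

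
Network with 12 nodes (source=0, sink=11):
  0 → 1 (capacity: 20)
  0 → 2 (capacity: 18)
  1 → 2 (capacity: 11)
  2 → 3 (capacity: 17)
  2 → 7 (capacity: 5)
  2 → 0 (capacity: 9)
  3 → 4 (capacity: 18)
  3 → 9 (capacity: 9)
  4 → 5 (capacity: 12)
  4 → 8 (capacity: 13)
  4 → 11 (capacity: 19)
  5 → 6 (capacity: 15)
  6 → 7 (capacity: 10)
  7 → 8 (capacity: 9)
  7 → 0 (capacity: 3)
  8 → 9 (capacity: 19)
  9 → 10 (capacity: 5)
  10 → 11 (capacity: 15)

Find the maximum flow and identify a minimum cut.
Max flow = 22, Min cut edges: (2,3), (9,10)

Maximum flow: 22
Minimum cut: (2,3), (9,10)
Partition: S = [0, 1, 2, 5, 6, 7, 8, 9], T = [3, 4, 10, 11]

Max-flow min-cut theorem verified: both equal 22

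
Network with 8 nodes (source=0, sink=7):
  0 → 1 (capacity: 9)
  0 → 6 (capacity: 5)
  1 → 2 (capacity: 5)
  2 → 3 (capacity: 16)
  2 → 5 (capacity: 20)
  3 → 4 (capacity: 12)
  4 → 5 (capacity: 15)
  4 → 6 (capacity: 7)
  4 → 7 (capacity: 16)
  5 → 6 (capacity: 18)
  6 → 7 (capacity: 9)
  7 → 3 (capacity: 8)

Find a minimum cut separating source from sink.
Min cut value = 10, edges: (0,6), (1,2)

Min cut value: 10
Partition: S = [0, 1], T = [2, 3, 4, 5, 6, 7]
Cut edges: (0,6), (1,2)

By max-flow min-cut theorem, max flow = min cut = 10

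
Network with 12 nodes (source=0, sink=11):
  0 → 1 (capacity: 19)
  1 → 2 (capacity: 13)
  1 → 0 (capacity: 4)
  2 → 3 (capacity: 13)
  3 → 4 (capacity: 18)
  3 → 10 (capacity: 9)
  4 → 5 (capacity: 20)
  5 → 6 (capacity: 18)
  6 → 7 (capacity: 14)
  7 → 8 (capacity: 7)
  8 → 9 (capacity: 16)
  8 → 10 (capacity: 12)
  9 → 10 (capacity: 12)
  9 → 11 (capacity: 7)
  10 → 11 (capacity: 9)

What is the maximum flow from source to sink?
Maximum flow = 13

Max flow: 13

Flow assignment:
  0 → 1: 13/19
  1 → 2: 13/13
  2 → 3: 13/13
  3 → 4: 4/18
  3 → 10: 9/9
  4 → 5: 4/20
  5 → 6: 4/18
  6 → 7: 4/14
  7 → 8: 4/7
  8 → 9: 4/16
  9 → 11: 4/7
  10 → 11: 9/9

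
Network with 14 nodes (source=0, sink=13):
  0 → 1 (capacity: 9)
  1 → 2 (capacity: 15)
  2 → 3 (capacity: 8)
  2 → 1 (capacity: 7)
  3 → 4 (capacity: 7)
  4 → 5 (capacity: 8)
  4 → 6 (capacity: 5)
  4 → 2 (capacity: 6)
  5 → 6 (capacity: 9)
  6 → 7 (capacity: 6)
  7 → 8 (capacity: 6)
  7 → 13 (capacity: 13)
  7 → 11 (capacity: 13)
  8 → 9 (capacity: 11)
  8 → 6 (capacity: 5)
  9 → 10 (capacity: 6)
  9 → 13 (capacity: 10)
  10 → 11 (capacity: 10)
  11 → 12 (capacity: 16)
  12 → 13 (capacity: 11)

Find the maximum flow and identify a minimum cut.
Max flow = 6, Min cut edges: (6,7)

Maximum flow: 6
Minimum cut: (6,7)
Partition: S = [0, 1, 2, 3, 4, 5, 6], T = [7, 8, 9, 10, 11, 12, 13]

Max-flow min-cut theorem verified: both equal 6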